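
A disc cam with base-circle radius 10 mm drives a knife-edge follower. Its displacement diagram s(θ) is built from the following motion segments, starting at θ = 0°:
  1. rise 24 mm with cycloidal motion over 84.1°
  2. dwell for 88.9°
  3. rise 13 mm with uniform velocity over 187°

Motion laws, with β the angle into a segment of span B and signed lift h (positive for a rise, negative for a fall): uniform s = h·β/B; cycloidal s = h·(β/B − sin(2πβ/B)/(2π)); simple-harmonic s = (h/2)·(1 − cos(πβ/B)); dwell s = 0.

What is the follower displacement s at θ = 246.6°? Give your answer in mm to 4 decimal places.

seg 1 [0°–84.1°] cycloidal, h=24: full span → s += 24 → s = 24.0000
seg 2 [84.1°–173°] dwell: s stays 24.0000
seg 3 [173°–360°] uniform, h=13: θ=246.6° here. β=73.6, B=187. 13·73.6/187 = 5.1166 → s = 29.1166

29.1166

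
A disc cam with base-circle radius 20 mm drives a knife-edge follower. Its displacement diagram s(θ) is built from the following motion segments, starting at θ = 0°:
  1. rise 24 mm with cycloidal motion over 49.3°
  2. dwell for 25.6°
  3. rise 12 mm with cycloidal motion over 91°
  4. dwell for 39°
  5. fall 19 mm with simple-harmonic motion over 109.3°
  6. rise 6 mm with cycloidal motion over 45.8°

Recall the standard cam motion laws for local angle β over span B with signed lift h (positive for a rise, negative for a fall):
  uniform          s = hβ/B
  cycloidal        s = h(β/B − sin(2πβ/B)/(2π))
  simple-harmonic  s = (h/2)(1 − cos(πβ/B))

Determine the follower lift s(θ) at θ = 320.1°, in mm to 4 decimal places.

seg 1 [0°–49.3°] cycloidal, h=24: full span → s += 24 → s = 24.0000
seg 2 [49.3°–74.9°] dwell: s stays 24.0000
seg 3 [74.9°–165.9°] cycloidal, h=12: full span → s += 12 → s = 36.0000
seg 4 [165.9°–204.9°] dwell: s stays 36.0000
seg 5 [204.9°–314.2°] simple-harmonic, h=-19: full span → s += -19 → s = 17.0000
seg 6 [314.2°–360°] cycloidal, h=6: θ=320.1° here. β=5.9, B=45.8. 6·(0.1288 − sin(2π·0.1288)/(2π)) = 0.0817 → s = 17.0817

17.0817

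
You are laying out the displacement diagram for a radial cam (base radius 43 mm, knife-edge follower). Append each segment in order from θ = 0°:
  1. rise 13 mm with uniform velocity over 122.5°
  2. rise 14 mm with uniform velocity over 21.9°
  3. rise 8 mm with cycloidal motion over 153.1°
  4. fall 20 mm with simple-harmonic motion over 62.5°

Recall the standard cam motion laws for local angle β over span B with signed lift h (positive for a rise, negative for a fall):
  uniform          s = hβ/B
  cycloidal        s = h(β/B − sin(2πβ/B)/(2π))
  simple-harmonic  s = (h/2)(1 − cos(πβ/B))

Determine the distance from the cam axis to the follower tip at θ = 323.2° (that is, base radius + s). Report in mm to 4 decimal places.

seg 1 [0°–122.5°] uniform, h=13: full span → s += 13 → s = 13.0000
seg 2 [122.5°–144.4°] uniform, h=14: full span → s += 14 → s = 27.0000
seg 3 [144.4°–297.5°] cycloidal, h=8: full span → s += 8 → s = 35.0000
seg 4 [297.5°–360°] simple-harmonic, h=-20: θ=323.2° here. β=25.7, B=62.5. -20/2·(1 − cos(π·0.4112)) = -7.2463 → s = 27.7537
radial distance = base radius + s = 43 + 27.7537 = 70.7537

70.7537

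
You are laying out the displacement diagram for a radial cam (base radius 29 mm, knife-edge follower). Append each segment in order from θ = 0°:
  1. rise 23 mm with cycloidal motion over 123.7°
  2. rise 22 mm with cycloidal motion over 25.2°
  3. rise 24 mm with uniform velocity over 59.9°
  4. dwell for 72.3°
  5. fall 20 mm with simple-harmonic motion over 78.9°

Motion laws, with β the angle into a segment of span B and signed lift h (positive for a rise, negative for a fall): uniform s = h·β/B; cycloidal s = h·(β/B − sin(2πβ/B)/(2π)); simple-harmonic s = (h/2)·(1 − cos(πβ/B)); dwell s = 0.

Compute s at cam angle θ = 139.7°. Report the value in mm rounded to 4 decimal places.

seg 1 [0°–123.7°] cycloidal, h=23: full span → s += 23 → s = 23.0000
seg 2 [123.7°–148.9°] cycloidal, h=22: θ=139.7° here. β=16, B=25.2. 22·(0.6349 − sin(2π·0.6349)/(2π)) = 16.5935 → s = 39.5935

39.5935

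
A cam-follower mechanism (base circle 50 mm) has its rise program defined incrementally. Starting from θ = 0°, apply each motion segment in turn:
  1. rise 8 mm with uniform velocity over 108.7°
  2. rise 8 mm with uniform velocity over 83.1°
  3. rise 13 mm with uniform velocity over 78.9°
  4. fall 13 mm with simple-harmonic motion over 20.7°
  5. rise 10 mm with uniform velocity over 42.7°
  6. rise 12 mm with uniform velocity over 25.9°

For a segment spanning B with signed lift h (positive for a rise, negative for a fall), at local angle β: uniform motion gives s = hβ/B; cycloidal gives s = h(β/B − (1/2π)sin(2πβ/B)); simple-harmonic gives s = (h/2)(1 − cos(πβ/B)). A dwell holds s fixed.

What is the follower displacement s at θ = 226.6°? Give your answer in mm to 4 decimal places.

seg 1 [0°–108.7°] uniform, h=8: full span → s += 8 → s = 8.0000
seg 2 [108.7°–191.8°] uniform, h=8: full span → s += 8 → s = 16.0000
seg 3 [191.8°–270.7°] uniform, h=13: θ=226.6° here. β=34.8, B=78.9. 13·34.8/78.9 = 5.7338 → s = 21.7338

21.7338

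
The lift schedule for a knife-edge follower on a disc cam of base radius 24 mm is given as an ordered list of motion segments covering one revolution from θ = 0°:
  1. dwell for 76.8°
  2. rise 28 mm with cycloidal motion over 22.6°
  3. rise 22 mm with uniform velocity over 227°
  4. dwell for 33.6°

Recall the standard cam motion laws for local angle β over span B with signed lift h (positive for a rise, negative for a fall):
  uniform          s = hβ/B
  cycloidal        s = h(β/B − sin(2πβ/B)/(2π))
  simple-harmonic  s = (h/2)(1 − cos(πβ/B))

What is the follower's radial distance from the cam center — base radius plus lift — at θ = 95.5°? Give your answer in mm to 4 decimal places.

seg 1 [0°–76.8°] dwell: s stays 0.0000
seg 2 [76.8°–99.4°] cycloidal, h=28: θ=95.5° here. β=18.7, B=22.6. 28·(0.8274 − sin(2π·0.8274)/(2π)) = 27.1074 → s = 27.1074
radial distance = base radius + s = 24 + 27.1074 = 51.1074

51.1074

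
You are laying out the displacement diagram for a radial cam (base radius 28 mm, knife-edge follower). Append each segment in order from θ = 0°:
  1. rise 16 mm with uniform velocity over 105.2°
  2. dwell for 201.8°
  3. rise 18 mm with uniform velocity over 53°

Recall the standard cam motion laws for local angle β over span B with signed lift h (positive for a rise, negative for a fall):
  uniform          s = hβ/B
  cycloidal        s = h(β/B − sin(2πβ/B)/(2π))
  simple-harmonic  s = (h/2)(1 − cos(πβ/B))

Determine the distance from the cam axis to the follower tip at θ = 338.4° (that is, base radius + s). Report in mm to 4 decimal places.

seg 1 [0°–105.2°] uniform, h=16: full span → s += 16 → s = 16.0000
seg 2 [105.2°–307°] dwell: s stays 16.0000
seg 3 [307°–360°] uniform, h=18: θ=338.4° here. β=31.4, B=53. 18·31.4/53 = 10.6642 → s = 26.6642
radial distance = base radius + s = 28 + 26.6642 = 54.6642

54.6642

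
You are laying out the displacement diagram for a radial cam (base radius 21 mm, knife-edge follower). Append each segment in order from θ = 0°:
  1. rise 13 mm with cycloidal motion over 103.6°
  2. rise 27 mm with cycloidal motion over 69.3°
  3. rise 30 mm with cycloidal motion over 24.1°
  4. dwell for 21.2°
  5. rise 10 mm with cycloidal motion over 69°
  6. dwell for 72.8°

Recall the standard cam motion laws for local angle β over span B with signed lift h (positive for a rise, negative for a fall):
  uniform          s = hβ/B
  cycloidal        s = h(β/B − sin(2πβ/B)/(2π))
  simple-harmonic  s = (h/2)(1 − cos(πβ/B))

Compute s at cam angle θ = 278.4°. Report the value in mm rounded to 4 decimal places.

seg 1 [0°–103.6°] cycloidal, h=13: full span → s += 13 → s = 13.0000
seg 2 [103.6°–172.9°] cycloidal, h=27: full span → s += 27 → s = 40.0000
seg 3 [172.9°–197°] cycloidal, h=30: full span → s += 30 → s = 70.0000
seg 4 [197°–218.2°] dwell: s stays 70.0000
seg 5 [218.2°–287.2°] cycloidal, h=10: θ=278.4° here. β=60.2, B=69. 10·(0.8725 − sin(2π·0.8725)/(2π)) = 9.8678 → s = 79.8678

79.8678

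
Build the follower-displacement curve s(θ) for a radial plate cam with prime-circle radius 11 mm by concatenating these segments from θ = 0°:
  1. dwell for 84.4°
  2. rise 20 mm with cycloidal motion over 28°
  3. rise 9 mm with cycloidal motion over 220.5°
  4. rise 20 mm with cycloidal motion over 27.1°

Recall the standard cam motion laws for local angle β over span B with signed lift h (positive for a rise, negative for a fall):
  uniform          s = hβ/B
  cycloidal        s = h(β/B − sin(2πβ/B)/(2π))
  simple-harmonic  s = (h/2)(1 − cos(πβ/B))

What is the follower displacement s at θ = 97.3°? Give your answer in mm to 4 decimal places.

seg 1 [0°–84.4°] dwell: s stays 0.0000
seg 2 [84.4°–112.4°] cycloidal, h=20: θ=97.3° here. β=12.9, B=28. 20·(0.4607 − sin(2π·0.4607)/(2π)) = 8.4365 → s = 8.4365

8.4365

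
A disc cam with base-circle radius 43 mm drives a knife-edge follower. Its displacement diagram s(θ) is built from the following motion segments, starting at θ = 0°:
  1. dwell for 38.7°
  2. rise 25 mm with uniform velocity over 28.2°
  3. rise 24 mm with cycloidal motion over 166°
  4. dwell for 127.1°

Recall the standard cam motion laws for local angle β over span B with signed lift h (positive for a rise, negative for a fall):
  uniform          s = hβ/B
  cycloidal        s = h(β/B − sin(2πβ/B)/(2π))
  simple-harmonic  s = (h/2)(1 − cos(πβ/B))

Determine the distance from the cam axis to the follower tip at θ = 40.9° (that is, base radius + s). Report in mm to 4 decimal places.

seg 1 [0°–38.7°] dwell: s stays 0.0000
seg 2 [38.7°–66.9°] uniform, h=25: θ=40.9° here. β=2.2, B=28.2. 25·2.2/28.2 = 1.9504 → s = 1.9504
radial distance = base radius + s = 43 + 1.9504 = 44.9504

44.9504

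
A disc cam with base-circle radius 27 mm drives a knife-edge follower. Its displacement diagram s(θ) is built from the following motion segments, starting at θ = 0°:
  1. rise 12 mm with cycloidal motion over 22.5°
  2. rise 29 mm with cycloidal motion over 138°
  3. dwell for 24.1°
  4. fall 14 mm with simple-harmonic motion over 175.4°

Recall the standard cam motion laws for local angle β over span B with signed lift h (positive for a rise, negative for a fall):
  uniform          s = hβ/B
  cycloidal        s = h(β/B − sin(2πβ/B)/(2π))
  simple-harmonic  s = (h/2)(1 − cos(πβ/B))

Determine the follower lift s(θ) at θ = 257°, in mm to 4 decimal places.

seg 1 [0°–22.5°] cycloidal, h=12: full span → s += 12 → s = 12.0000
seg 2 [22.5°–160.5°] cycloidal, h=29: full span → s += 29 → s = 41.0000
seg 3 [160.5°–184.6°] dwell: s stays 41.0000
seg 4 [184.6°–360°] simple-harmonic, h=-14: θ=257° here. β=72.4, B=175.4. -14/2·(1 − cos(π·0.4128)) = -5.1056 → s = 35.8944

35.8944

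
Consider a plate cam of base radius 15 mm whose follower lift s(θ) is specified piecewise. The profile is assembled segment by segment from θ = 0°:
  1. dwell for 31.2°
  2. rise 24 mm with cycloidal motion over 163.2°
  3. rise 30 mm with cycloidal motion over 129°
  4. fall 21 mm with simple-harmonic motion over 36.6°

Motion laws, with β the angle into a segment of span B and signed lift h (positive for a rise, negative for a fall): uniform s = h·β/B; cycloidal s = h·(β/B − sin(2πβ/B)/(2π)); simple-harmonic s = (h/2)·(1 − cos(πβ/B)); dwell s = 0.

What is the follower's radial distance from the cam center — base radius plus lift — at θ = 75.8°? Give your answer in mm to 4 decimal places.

seg 1 [0°–31.2°] dwell: s stays 0.0000
seg 2 [31.2°–194.4°] cycloidal, h=24: θ=75.8° here. β=44.6, B=163.2. 24·(0.2733 − sin(2π·0.2733)/(2π)) = 2.7799 → s = 2.7799
radial distance = base radius + s = 15 + 2.7799 = 17.7799

17.7799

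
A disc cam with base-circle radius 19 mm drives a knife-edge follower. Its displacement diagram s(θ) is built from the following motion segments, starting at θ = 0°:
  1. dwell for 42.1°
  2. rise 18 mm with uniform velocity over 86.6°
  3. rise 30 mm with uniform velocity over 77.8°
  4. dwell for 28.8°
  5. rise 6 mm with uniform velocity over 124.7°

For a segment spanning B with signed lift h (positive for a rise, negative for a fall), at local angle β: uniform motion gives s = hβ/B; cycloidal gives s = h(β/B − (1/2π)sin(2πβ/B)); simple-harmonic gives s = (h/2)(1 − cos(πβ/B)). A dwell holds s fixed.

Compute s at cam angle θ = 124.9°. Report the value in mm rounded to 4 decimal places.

seg 1 [0°–42.1°] dwell: s stays 0.0000
seg 2 [42.1°–128.7°] uniform, h=18: θ=124.9° here. β=82.8, B=86.6. 18·82.8/86.6 = 17.2102 → s = 17.2102

17.2102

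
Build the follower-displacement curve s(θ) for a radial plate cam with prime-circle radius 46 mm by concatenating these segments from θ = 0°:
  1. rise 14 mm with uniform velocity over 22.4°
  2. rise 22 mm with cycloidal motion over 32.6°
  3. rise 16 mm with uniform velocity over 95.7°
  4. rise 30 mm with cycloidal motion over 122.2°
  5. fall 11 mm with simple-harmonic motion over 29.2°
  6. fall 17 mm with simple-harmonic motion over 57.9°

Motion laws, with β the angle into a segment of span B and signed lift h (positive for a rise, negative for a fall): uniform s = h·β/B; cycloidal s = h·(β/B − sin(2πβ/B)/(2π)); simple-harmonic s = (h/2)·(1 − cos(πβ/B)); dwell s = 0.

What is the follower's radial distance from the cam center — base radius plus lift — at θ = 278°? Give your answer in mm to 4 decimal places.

seg 1 [0°–22.4°] uniform, h=14: full span → s += 14 → s = 14.0000
seg 2 [22.4°–55°] cycloidal, h=22: full span → s += 22 → s = 36.0000
seg 3 [55°–150.7°] uniform, h=16: full span → s += 16 → s = 52.0000
seg 4 [150.7°–272.9°] cycloidal, h=30: full span → s += 30 → s = 82.0000
seg 5 [272.9°–302.1°] simple-harmonic, h=-11: θ=278° here. β=5.1, B=29.2. -11/2·(1 − cos(π·0.1747)) = -0.8074 → s = 81.1926
radial distance = base radius + s = 46 + 81.1926 = 127.1926

127.1926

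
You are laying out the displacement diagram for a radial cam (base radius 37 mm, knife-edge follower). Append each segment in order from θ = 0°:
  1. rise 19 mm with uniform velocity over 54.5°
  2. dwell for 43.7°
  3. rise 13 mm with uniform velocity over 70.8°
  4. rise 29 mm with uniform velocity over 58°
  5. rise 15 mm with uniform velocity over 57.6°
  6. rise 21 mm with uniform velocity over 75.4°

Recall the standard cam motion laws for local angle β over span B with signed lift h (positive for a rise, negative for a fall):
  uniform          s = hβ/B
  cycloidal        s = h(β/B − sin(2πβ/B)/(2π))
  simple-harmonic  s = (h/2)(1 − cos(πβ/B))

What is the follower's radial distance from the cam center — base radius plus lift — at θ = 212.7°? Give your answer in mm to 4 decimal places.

seg 1 [0°–54.5°] uniform, h=19: full span → s += 19 → s = 19.0000
seg 2 [54.5°–98.2°] dwell: s stays 19.0000
seg 3 [98.2°–169°] uniform, h=13: full span → s += 13 → s = 32.0000
seg 4 [169°–227°] uniform, h=29: θ=212.7° here. β=43.7, B=58. 29·43.7/58 = 21.8500 → s = 53.8500
radial distance = base radius + s = 37 + 53.8500 = 90.8500

90.8500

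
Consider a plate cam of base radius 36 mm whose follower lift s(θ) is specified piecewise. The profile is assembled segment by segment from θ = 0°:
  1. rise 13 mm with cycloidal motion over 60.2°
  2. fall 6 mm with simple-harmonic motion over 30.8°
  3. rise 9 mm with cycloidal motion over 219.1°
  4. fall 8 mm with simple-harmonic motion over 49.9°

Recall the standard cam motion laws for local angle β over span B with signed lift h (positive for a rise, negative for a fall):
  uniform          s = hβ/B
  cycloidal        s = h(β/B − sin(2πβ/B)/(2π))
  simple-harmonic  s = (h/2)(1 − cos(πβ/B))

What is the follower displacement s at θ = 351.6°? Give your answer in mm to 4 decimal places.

seg 1 [0°–60.2°] cycloidal, h=13: full span → s += 13 → s = 13.0000
seg 2 [60.2°–91°] simple-harmonic, h=-6: full span → s += -6 → s = 7.0000
seg 3 [91°–310.1°] cycloidal, h=9: full span → s += 9 → s = 16.0000
seg 4 [310.1°–360°] simple-harmonic, h=-8: θ=351.6° here. β=41.5, B=49.9. -8/2·(1 − cos(π·0.8317)) = -7.4536 → s = 8.5464

8.5464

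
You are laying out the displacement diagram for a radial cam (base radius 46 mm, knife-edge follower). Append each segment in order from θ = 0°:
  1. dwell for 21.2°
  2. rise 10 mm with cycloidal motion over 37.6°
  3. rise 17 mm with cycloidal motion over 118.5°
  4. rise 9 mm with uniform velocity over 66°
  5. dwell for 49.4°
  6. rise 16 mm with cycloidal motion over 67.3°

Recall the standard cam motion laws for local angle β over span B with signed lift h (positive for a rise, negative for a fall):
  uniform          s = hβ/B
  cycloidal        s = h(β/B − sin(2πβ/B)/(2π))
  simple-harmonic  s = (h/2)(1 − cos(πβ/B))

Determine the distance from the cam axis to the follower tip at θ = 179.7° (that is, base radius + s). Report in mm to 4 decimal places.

seg 1 [0°–21.2°] dwell: s stays 0.0000
seg 2 [21.2°–58.8°] cycloidal, h=10: full span → s += 10 → s = 10.0000
seg 3 [58.8°–177.3°] cycloidal, h=17: full span → s += 17 → s = 27.0000
seg 4 [177.3°–243.3°] uniform, h=9: θ=179.7° here. β=2.4, B=66. 9·2.4/66 = 0.3273 → s = 27.3273
radial distance = base radius + s = 46 + 27.3273 = 73.3273

73.3273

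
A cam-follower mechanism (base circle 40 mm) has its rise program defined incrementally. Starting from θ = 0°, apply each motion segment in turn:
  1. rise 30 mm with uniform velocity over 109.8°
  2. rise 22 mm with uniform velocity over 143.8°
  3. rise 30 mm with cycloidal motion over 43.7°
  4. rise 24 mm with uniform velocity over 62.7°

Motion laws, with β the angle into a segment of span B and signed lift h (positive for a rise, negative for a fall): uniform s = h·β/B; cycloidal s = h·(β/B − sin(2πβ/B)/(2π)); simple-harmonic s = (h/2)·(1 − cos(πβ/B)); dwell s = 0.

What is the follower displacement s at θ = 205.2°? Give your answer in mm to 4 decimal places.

seg 1 [0°–109.8°] uniform, h=30: full span → s += 30 → s = 30.0000
seg 2 [109.8°–253.6°] uniform, h=22: θ=205.2° here. β=95.4, B=143.8. 22·95.4/143.8 = 14.5953 → s = 44.5953

44.5953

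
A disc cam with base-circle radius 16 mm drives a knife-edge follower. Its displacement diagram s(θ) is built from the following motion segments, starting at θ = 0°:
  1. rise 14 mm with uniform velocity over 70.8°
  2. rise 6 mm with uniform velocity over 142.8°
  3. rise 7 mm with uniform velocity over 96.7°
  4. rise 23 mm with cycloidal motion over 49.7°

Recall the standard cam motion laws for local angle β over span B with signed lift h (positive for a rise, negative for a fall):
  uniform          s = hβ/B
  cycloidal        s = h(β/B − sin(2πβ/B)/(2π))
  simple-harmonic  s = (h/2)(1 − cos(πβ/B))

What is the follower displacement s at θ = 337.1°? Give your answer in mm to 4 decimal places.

seg 1 [0°–70.8°] uniform, h=14: full span → s += 14 → s = 14.0000
seg 2 [70.8°–213.6°] uniform, h=6: full span → s += 6 → s = 20.0000
seg 3 [213.6°–310.3°] uniform, h=7: full span → s += 7 → s = 27.0000
seg 4 [310.3°–360°] cycloidal, h=23: θ=337.1° here. β=26.8, B=49.7. 23·(0.5392 − sin(2π·0.5392)/(2π)) = 13.2957 → s = 40.2957

40.2957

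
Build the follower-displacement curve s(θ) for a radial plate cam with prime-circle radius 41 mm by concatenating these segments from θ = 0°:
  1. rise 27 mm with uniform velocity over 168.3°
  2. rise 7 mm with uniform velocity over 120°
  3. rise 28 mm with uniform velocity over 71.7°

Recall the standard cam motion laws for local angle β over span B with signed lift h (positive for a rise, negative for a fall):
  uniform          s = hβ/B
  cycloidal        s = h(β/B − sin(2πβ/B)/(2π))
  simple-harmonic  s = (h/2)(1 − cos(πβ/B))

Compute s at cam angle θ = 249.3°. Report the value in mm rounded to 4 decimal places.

seg 1 [0°–168.3°] uniform, h=27: full span → s += 27 → s = 27.0000
seg 2 [168.3°–288.3°] uniform, h=7: θ=249.3° here. β=81, B=120. 7·81/120 = 4.7250 → s = 31.7250

31.7250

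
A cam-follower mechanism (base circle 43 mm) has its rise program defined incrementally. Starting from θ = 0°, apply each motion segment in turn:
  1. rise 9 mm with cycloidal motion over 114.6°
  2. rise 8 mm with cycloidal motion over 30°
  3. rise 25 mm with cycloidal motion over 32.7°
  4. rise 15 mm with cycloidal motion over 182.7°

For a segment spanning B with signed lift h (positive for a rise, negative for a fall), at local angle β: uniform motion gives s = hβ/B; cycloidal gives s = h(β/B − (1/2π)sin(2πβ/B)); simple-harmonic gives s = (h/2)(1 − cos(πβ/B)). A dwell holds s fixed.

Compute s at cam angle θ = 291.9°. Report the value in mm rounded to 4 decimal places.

seg 1 [0°–114.6°] cycloidal, h=9: full span → s += 9 → s = 9.0000
seg 2 [114.6°–144.6°] cycloidal, h=8: full span → s += 8 → s = 17.0000
seg 3 [144.6°–177.3°] cycloidal, h=25: full span → s += 25 → s = 42.0000
seg 4 [177.3°–360°] cycloidal, h=15: θ=291.9° here. β=114.6, B=182.7. 15·(0.6273 − sin(2π·0.6273)/(2π)) = 11.1207 → s = 53.1207

53.1207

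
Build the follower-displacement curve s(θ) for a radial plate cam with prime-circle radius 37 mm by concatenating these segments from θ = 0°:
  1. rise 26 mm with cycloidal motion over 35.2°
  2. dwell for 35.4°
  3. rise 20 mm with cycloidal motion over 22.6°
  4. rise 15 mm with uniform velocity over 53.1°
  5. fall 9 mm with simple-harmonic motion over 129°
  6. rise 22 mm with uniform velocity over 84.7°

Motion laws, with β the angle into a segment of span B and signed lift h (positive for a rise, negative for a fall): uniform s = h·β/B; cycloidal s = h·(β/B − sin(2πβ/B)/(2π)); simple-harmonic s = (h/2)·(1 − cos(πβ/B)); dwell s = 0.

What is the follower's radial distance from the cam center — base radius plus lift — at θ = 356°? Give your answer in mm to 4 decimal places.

seg 1 [0°–35.2°] cycloidal, h=26: full span → s += 26 → s = 26.0000
seg 2 [35.2°–70.6°] dwell: s stays 26.0000
seg 3 [70.6°–93.2°] cycloidal, h=20: full span → s += 20 → s = 46.0000
seg 4 [93.2°–146.3°] uniform, h=15: full span → s += 15 → s = 61.0000
seg 5 [146.3°–275.3°] simple-harmonic, h=-9: full span → s += -9 → s = 52.0000
seg 6 [275.3°–360°] uniform, h=22: θ=356° here. β=80.7, B=84.7. 22·80.7/84.7 = 20.9610 → s = 72.9610
radial distance = base radius + s = 37 + 72.9610 = 109.9610

109.9610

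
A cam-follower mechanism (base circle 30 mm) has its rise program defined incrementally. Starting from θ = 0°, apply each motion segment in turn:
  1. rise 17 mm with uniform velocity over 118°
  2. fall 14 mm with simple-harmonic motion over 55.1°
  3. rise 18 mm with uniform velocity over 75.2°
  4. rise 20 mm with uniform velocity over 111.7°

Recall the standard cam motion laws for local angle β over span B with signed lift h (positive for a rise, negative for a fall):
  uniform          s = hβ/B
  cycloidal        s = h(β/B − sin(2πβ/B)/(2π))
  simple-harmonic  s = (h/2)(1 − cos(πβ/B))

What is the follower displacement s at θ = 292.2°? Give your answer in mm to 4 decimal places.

seg 1 [0°–118°] uniform, h=17: full span → s += 17 → s = 17.0000
seg 2 [118°–173.1°] simple-harmonic, h=-14: full span → s += -14 → s = 3.0000
seg 3 [173.1°–248.3°] uniform, h=18: full span → s += 18 → s = 21.0000
seg 4 [248.3°–360°] uniform, h=20: θ=292.2° here. β=43.9, B=111.7. 20·43.9/111.7 = 7.8603 → s = 28.8603

28.8603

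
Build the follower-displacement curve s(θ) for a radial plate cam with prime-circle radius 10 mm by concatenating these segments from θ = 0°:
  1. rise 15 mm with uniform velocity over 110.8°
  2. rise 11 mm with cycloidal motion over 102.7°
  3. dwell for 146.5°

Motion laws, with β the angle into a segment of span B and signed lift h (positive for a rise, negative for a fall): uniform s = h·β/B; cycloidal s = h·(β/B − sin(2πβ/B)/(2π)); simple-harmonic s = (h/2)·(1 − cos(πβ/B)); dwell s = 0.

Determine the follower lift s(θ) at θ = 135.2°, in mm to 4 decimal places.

seg 1 [0°–110.8°] uniform, h=15: full span → s += 15 → s = 15.0000
seg 2 [110.8°–213.5°] cycloidal, h=11: θ=135.2° here. β=24.4, B=102.7. 11·(0.2376 − sin(2π·0.2376)/(2π)) = 0.8681 → s = 15.8681

15.8681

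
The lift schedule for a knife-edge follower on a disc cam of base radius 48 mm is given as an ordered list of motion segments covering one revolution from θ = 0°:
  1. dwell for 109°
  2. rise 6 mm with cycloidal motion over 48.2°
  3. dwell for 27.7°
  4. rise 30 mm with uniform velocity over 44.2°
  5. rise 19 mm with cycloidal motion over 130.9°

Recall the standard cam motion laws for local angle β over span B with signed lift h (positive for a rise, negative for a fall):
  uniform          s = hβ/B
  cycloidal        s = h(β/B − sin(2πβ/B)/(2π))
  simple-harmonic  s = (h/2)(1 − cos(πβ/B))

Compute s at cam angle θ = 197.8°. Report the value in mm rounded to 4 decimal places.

seg 1 [0°–109°] dwell: s stays 0.0000
seg 2 [109°–157.2°] cycloidal, h=6: full span → s += 6 → s = 6.0000
seg 3 [157.2°–184.9°] dwell: s stays 6.0000
seg 4 [184.9°–229.1°] uniform, h=30: θ=197.8° here. β=12.9, B=44.2. 30·12.9/44.2 = 8.7557 → s = 14.7557

14.7557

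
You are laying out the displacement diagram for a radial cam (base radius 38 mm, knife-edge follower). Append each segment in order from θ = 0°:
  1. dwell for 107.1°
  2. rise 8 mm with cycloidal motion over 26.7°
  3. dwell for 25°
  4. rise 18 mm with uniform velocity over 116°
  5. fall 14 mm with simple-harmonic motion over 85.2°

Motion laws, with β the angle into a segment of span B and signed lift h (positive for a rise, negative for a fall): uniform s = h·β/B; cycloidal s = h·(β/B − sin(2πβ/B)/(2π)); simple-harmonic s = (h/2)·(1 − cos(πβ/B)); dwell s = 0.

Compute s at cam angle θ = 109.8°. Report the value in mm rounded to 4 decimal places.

seg 1 [0°–107.1°] dwell: s stays 0.0000
seg 2 [107.1°–133.8°] cycloidal, h=8: θ=109.8° here. β=2.7, B=26.7. 8·(0.1011 − sin(2π·0.1011)/(2π)) = 0.0533 → s = 0.0533

0.0533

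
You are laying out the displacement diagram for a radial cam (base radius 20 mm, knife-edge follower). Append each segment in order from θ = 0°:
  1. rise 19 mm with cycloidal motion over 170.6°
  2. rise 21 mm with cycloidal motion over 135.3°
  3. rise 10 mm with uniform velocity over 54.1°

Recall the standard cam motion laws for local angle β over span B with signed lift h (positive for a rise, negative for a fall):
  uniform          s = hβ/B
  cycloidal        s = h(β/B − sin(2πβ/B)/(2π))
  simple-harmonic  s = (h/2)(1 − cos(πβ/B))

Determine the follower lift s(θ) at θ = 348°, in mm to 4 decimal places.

seg 1 [0°–170.6°] cycloidal, h=19: full span → s += 19 → s = 19.0000
seg 2 [170.6°–305.9°] cycloidal, h=21: full span → s += 21 → s = 40.0000
seg 3 [305.9°–360°] uniform, h=10: θ=348° here. β=42.1, B=54.1. 10·42.1/54.1 = 7.7819 → s = 47.7819

47.7819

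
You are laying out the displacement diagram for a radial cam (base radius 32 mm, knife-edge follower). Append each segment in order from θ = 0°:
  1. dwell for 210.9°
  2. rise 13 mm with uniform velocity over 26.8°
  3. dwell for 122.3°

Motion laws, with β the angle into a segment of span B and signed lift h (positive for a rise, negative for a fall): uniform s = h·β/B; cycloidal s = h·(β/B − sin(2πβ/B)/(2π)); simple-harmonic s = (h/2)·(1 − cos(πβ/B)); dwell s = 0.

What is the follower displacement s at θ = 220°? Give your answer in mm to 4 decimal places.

seg 1 [0°–210.9°] dwell: s stays 0.0000
seg 2 [210.9°–237.7°] uniform, h=13: θ=220° here. β=9.1, B=26.8. 13·9.1/26.8 = 4.4142 → s = 4.4142

4.4142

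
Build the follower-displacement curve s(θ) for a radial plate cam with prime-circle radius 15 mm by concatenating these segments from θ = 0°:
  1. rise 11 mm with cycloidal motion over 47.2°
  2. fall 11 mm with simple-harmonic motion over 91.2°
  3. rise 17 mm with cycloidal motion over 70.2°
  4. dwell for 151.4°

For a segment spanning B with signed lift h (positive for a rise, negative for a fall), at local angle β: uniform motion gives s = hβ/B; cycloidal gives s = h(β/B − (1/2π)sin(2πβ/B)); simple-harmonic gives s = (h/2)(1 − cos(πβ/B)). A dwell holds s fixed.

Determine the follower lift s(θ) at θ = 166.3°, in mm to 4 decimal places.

seg 1 [0°–47.2°] cycloidal, h=11: full span → s += 11 → s = 11.0000
seg 2 [47.2°–138.4°] simple-harmonic, h=-11: full span → s += -11 → s = 0.0000
seg 3 [138.4°–208.6°] cycloidal, h=17: θ=166.3° here. β=27.9, B=70.2. 17·(0.3974 − sin(2π·0.3974)/(2π)) = 5.1310 → s = 5.1310

5.1310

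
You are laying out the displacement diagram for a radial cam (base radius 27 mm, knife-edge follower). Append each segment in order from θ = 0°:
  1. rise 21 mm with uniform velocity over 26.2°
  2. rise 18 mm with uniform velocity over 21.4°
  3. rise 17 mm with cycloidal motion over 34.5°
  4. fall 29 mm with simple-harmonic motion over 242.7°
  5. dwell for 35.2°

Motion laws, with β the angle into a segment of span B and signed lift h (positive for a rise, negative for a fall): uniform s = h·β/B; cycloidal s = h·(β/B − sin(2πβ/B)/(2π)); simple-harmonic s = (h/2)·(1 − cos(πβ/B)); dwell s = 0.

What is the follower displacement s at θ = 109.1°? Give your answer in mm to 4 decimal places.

seg 1 [0°–26.2°] uniform, h=21: full span → s += 21 → s = 21.0000
seg 2 [26.2°–47.6°] uniform, h=18: full span → s += 18 → s = 39.0000
seg 3 [47.6°–82.1°] cycloidal, h=17: full span → s += 17 → s = 56.0000
seg 4 [82.1°–324.8°] simple-harmonic, h=-29: θ=109.1° here. β=27, B=242.7. -29/2·(1 − cos(π·0.1112)) = -0.8766 → s = 55.1234

55.1234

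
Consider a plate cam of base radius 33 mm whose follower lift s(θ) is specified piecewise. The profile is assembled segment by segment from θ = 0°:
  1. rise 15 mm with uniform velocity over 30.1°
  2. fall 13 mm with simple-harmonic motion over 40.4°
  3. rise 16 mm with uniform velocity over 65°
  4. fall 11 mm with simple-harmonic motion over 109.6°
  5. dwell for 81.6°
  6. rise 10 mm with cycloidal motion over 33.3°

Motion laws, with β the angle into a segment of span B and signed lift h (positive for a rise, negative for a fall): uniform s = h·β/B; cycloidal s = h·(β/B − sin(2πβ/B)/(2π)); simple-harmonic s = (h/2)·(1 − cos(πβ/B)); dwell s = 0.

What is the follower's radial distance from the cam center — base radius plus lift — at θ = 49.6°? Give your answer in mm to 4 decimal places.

seg 1 [0°–30.1°] uniform, h=15: full span → s += 15 → s = 15.0000
seg 2 [30.1°–70.5°] simple-harmonic, h=-13: θ=49.6° here. β=19.5, B=40.4. -13/2·(1 − cos(π·0.4827)) = -6.1464 → s = 8.8536
radial distance = base radius + s = 33 + 8.8536 = 41.8536

41.8536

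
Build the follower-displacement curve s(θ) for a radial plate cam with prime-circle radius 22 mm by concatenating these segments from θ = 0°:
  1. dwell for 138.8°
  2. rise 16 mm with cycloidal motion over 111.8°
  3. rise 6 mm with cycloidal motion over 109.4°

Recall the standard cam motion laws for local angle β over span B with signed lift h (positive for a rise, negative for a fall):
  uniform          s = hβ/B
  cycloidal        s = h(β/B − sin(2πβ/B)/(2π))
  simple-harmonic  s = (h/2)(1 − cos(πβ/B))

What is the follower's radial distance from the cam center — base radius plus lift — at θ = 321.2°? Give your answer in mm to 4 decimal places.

seg 1 [0°–138.8°] dwell: s stays 0.0000
seg 2 [138.8°–250.6°] cycloidal, h=16: full span → s += 16 → s = 16.0000
seg 3 [250.6°–360°] cycloidal, h=6: θ=321.2° here. β=70.6, B=109.4. 6·(0.6453 − sin(2π·0.6453)/(2π)) = 4.6278 → s = 20.6278
radial distance = base radius + s = 22 + 20.6278 = 42.6278

42.6278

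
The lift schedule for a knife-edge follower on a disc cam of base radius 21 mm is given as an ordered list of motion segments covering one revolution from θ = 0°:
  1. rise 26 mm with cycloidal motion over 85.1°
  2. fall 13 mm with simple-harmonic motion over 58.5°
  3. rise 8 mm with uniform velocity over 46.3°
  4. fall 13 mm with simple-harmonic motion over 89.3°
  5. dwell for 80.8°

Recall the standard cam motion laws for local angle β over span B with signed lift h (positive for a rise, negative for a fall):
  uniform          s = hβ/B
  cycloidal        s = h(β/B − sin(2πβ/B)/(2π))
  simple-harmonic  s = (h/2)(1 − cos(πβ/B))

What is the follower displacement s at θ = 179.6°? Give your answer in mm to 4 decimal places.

seg 1 [0°–85.1°] cycloidal, h=26: full span → s += 26 → s = 26.0000
seg 2 [85.1°–143.6°] simple-harmonic, h=-13: full span → s += -13 → s = 13.0000
seg 3 [143.6°–189.9°] uniform, h=8: θ=179.6° here. β=36, B=46.3. 8·36/46.3 = 6.2203 → s = 19.2203

19.2203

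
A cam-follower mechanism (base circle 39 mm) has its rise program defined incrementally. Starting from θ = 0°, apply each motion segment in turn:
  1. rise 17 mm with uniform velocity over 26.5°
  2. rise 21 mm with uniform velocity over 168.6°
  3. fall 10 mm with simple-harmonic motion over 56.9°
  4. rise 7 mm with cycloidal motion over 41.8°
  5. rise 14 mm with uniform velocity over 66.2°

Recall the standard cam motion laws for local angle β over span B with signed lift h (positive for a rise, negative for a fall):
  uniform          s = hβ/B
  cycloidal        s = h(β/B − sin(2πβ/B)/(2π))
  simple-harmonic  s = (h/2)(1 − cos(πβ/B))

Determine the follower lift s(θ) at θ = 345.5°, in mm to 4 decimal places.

seg 1 [0°–26.5°] uniform, h=17: full span → s += 17 → s = 17.0000
seg 2 [26.5°–195.1°] uniform, h=21: full span → s += 21 → s = 38.0000
seg 3 [195.1°–252°] simple-harmonic, h=-10: full span → s += -10 → s = 28.0000
seg 4 [252°–293.8°] cycloidal, h=7: full span → s += 7 → s = 35.0000
seg 5 [293.8°–360°] uniform, h=14: θ=345.5° here. β=51.7, B=66.2. 14·51.7/66.2 = 10.9335 → s = 45.9335

45.9335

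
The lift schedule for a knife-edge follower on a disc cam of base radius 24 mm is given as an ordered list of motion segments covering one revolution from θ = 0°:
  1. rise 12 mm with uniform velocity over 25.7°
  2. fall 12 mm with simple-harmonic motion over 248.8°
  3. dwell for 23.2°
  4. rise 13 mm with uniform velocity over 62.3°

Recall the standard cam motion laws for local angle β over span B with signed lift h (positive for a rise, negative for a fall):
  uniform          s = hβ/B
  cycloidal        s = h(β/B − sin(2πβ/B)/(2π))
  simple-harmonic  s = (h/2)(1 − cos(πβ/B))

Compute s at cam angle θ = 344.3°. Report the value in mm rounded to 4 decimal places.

seg 1 [0°–25.7°] uniform, h=12: full span → s += 12 → s = 12.0000
seg 2 [25.7°–274.5°] simple-harmonic, h=-12: full span → s += -12 → s = 0.0000
seg 3 [274.5°–297.7°] dwell: s stays 0.0000
seg 4 [297.7°–360°] uniform, h=13: θ=344.3° here. β=46.6, B=62.3. 13·46.6/62.3 = 9.7239 → s = 9.7239

9.7239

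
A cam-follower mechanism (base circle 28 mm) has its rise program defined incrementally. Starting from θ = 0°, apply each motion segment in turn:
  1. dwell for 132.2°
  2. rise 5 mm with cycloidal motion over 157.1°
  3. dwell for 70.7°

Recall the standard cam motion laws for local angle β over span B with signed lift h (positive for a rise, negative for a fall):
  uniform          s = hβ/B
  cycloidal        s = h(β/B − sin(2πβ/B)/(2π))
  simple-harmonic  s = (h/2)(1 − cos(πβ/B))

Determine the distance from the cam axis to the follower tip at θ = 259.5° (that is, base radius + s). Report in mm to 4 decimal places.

seg 1 [0°–132.2°] dwell: s stays 0.0000
seg 2 [132.2°–289.3°] cycloidal, h=5: θ=259.5° here. β=127.3, B=157.1. 5·(0.8103 − sin(2π·0.8103)/(2π)) = 4.7909 → s = 4.7909
radial distance = base radius + s = 28 + 4.7909 = 32.7909

32.7909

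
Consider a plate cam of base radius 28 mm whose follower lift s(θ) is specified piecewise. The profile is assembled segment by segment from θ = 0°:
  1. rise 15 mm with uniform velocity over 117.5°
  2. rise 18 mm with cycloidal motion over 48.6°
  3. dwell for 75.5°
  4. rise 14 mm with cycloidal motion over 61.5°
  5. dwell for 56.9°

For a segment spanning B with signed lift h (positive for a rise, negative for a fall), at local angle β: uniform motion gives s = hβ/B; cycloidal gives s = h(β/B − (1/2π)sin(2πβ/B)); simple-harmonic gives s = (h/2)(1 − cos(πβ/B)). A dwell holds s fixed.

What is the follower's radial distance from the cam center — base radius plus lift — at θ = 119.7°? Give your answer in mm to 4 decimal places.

seg 1 [0°–117.5°] uniform, h=15: full span → s += 15 → s = 15.0000
seg 2 [117.5°–166.1°] cycloidal, h=18: θ=119.7° here. β=2.2, B=48.6. 18·(0.0453 − sin(2π·0.0453)/(2π)) = 0.0109 → s = 15.0109
radial distance = base radius + s = 28 + 15.0109 = 43.0109

43.0109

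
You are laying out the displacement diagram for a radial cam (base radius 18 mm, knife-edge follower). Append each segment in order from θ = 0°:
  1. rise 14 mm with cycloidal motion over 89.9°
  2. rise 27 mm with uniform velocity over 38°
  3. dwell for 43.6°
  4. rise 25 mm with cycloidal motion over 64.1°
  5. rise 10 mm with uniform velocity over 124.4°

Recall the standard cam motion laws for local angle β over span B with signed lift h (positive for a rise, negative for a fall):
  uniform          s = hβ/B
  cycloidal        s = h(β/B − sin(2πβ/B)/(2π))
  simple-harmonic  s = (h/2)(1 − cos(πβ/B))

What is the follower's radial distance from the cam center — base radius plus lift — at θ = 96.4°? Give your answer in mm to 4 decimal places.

seg 1 [0°–89.9°] cycloidal, h=14: full span → s += 14 → s = 14.0000
seg 2 [89.9°–127.9°] uniform, h=27: θ=96.4° here. β=6.5, B=38. 27·6.5/38 = 4.6184 → s = 18.6184
radial distance = base radius + s = 18 + 18.6184 = 36.6184

36.6184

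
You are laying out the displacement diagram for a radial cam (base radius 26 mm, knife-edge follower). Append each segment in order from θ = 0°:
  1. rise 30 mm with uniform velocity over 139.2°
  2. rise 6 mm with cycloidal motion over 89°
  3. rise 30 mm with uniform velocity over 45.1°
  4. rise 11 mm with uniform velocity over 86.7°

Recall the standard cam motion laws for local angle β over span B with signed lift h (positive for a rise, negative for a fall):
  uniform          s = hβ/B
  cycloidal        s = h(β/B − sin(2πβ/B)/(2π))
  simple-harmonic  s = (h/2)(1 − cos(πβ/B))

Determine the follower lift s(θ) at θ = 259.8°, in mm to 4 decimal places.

seg 1 [0°–139.2°] uniform, h=30: full span → s += 30 → s = 30.0000
seg 2 [139.2°–228.2°] cycloidal, h=6: full span → s += 6 → s = 36.0000
seg 3 [228.2°–273.3°] uniform, h=30: θ=259.8° here. β=31.6, B=45.1. 30·31.6/45.1 = 21.0200 → s = 57.0200

57.0200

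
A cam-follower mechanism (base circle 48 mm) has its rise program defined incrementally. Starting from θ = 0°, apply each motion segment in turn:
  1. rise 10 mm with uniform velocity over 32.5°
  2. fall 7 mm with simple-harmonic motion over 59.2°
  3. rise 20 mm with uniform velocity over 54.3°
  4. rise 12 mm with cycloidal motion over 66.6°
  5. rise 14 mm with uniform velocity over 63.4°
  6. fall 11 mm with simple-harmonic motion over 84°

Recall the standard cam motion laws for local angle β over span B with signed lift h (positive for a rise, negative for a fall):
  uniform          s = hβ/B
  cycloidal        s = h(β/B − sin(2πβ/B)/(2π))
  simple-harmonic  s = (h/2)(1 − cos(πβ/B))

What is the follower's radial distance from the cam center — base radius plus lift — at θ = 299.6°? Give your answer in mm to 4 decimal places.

seg 1 [0°–32.5°] uniform, h=10: full span → s += 10 → s = 10.0000
seg 2 [32.5°–91.7°] simple-harmonic, h=-7: full span → s += -7 → s = 3.0000
seg 3 [91.7°–146°] uniform, h=20: full span → s += 20 → s = 23.0000
seg 4 [146°–212.6°] cycloidal, h=12: full span → s += 12 → s = 35.0000
seg 5 [212.6°–276°] uniform, h=14: full span → s += 14 → s = 49.0000
seg 6 [276°–360°] simple-harmonic, h=-11: θ=299.6° here. β=23.6, B=84. -11/2·(1 − cos(π·0.2810)) = -2.0069 → s = 46.9931
radial distance = base radius + s = 48 + 46.9931 = 94.9931

94.9931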